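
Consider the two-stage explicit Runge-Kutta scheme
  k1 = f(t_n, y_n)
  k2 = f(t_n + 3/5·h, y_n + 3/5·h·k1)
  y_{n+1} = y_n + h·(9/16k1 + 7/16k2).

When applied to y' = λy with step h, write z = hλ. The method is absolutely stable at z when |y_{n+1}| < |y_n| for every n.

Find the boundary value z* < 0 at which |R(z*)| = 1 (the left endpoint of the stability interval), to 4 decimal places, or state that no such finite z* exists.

With y'=λy (z=hλ):
  k1=λy_n ⇒ h·k1=z·y_n;  k2=λ(1+3/5z)y_n ⇒ h·k2=z(1+3/5z)y_n
  y_{n+1}/y_n = 1 + 9/16z + 7/16z(1+3/5z) = 1 + z + 21/80z²
  so R(z) = 1 + z + 21/80z².

Need |R(x)|<1, x<0.
x=-0.84: |R|=0.3452
R=1: x+21/80x²=0 ⇒ x=−80/21=-3.8095; min R=1−1/(4·21/80)=0.0476>−1
Confirm numerically:
  x=-3.378: |R|=0.61736 <1
  x=-2.529: |R|=0.14991 <1
  x=-1.583: |R|=0.07480 <1
  x=-4.256: |R|=1.49880 >1
  x=-4.183: |R|=1.41009 >1
Stable set (-3.8095, 0).

left endpoint -3.8095.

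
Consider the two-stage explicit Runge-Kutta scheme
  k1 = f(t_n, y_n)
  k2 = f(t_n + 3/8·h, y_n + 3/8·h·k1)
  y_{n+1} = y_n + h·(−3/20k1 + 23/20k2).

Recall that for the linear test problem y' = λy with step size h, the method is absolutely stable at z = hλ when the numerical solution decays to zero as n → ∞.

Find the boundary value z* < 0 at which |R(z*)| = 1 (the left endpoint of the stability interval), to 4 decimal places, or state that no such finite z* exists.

Test eqn y'=λy, z=hλ:
  k1=λy_n ⇒ h·k1=z·y_n;  k2=λ(1+3/8z)y_n ⇒ h·k2=z(1+3/8z)y_n
  y_{n+1}/y_n = 1 − 3/20z + 23/20z(1+3/8z) = 1 + z + 69/160z²
  so R(z) = 1 + z + 69/160z².

Need |R(x)|<1, x<0.
x=-1.8: |R|=0.5973
R=1: x+69/160x²=0 ⇒ x=−160/69=-2.3188; min R=1−1/(4·69/160)=0.4203>−1
Confirm numerically:
  x=-2.222: |R|=0.90720 <1
  x=-2.064: |R|=0.77317 <1
  x=-1.331: |R|=0.43299 <1
  x=-2.893: |R|=1.71632 >1
  x=-2.751: |R|=1.51270 >1
  x=-2.405: |R|=1.08936 >1
Stable set (-2.3188, 0).

z* = -2.3188.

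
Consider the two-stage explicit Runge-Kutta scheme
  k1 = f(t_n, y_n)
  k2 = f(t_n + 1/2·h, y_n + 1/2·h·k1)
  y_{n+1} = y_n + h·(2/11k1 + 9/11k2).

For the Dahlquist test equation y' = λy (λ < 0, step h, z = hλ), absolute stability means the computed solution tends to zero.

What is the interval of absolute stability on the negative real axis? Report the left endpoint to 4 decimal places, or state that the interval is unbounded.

Set f=λy, z=hλ:
  k1=λy_n ⇒ h·k1=z·y_n;  k2=λ(1+1/2z)y_n ⇒ h·k2=z(1+1/2z)y_n
  y_{n+1}/y_n = 1 + 2/11z + 9/11z(1+1/2z) = 1 + z + 9/22z²
  ⇒ R(z) = 1 + z + 9/22z².

Find x<0 with |R(x)|<1.
x=-0.86: |R|=0.4426
R=1: x+9/22x²=0 ⇒ x=−22/9=-2.4444; min R=1−1/(4·9/22)=0.3889>−1
Confirm numerically:
  x=-2.349: |R|=0.90828 <1
  x=-1.862: |R|=0.55634 <1
  x=-1.109: |R|=0.39413 <1
  x=-1.000: |R|=0.40909 <1
  x=-3.008: |R|=1.69348 >1
  x=-2.929: |R|=1.58061 >1
Interval (-2.4444, 0).

z∈(-2.4444,0).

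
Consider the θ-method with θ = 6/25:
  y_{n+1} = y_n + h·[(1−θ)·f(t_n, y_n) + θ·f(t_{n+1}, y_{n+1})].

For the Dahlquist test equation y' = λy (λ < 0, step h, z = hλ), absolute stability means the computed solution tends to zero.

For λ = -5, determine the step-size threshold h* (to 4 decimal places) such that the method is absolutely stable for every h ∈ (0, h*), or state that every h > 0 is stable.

(-3.8462,0); λ=-5 ⇒ h* = (50/13)/5 = 0.7692.

With y'=λy (z=hλ):
  y_{n+1} = y_n + z·[19/25·y_n + 6/25·y_{n+1}] ⇒ (1 − 6/25z)y_{n+1} = (1 + 19/25z)y_n
  Hence R(z) = (1 + 19/25z)/(1 − 6/25z).

Boundary: |R(x)|=1, x<0.
x=-0.54: |R|=0.5220
R=−1: 1+19/25x = −1+6/25x ⇒ -13/25x=2 ⇒ x=2/(-13/25)=-3.8462
Confirm numerically:
  x=-3.452: |R|=0.88791 <1
  x=-3.433: |R|=0.88221 <1
  x=-2.410: |R|=0.52686 <1
  x=-1.774: |R|=0.24425 <1
  x=-4.229: |R|=1.09880 >1
  x=-4.214: |R|=1.09510 >1
  x=-4.152: |R|=1.07966 >1
Stable set (-3.8462, 0).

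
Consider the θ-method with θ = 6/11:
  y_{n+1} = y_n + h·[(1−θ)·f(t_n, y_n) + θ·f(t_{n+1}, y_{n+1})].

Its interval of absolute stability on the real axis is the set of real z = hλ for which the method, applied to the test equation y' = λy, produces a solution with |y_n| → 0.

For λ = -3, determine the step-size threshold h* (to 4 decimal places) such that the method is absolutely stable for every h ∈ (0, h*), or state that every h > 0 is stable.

interval (−∞, 0). Any h>0 works for λ=-3.

With y'=λy (z=hλ):
  y_{n+1} = y_n + z·[5/11·y_n + 6/11·y_{n+1}] ⇒ (1 − 6/11z)y_{n+1} = (1 + 5/11z)y_n
  R(z) = (1 + 5/11z)/(1 − 6/11z).

Solve |R(x)|<1 on ℝ⁻.
x=-0.89: |R|=0.4009
x=-2: |R|=0.0435
x=-10: |R|=0.5493
x=-100: |R|=0.8003
θ=6/11≥1/2 ⇒ |1+5/11x|<|1−6/11x| ∀x<0 ⇒ unbounded interval.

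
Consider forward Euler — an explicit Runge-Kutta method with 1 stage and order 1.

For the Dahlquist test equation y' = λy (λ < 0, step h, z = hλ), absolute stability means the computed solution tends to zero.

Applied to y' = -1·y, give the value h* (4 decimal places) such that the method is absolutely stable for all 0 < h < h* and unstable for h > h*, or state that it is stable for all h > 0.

With y'=λy (z=hλ):
  order 1, 1-stage ⇒ R(z)=1+z
  (e.g. R(-1.13)=-0.13000, |R|=0.13000)

Need |R(x)|<1, x<0.
x=-1.13: |R|=0.1300
|R(-2.35)|=1.3500 |R(-1.54)|=0.5400 |R(-1.25)|=0.2500
Bisect:
  x_lo=-2.6405 |R|=1.6405  x_hi=-0.0543 |R|=0.9457
  mid=-1.34740 |R|=0.34740 →hi
  mid=-1.99394 |R|=0.99394 →hi
  mid=-2.31722 |R|=1.31722 →lo
  mid=-2.15558 |R|=1.15558 →lo
  mid=-2.07476 |R|=1.07476 →lo
  mid=-2.03435 |R|=1.03435 →lo
  mid=-2.01415 |R|=1.01415 →lo
  mid=-2.00405 |R|=1.00405 →lo
  mid=-1.99900 |R|=0.99900 →hi
  mid=-2.00152 |R|=1.00152 →lo
  ...
  [-2.00010,-1.99994] ⇒ x*=-2.0000
Interval (-2.0000, 0).

(-2.0000,0); λ=-1 ⇒ h* = 2.0000.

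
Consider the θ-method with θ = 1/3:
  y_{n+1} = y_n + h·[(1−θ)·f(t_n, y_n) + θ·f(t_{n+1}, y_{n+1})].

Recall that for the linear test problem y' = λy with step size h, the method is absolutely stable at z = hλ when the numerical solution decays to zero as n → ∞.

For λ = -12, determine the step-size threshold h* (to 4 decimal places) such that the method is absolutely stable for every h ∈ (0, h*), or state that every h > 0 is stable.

Set f=λy, z=hλ:
  y_{n+1} = y_n + z·[2/3·y_n + 1/3·y_{n+1}] ⇒ (1 − 1/3z)y_{n+1} = (1 + 2/3z)y_n
  R(z) = (1 + 2/3z)/(1 − 1/3z).

Solve |R(x)|<1 on ℝ⁻.
x=-0.83: |R|=0.3499
R=−1: 1+2/3x = −1+1/3x ⇒ -1/3x=2 ⇒ x=2/(-1/3)=-6.0000
Confirm numerically:
  x=-5.929: |R|=0.99205 <1
  x=-5.209: |R|=0.90364 <1
  x=-4.395: |R|=0.78296 <1
  x=-2.486: |R|=0.35946 <1
  x=-6.423: |R|=1.04489 >1
  x=-6.036: |R|=1.00398 >1
So |R|<1 on (-6.0000, 0).

(-6.0000,0); λ=-12 ⇒ h* = (6)/12 = 0.5000.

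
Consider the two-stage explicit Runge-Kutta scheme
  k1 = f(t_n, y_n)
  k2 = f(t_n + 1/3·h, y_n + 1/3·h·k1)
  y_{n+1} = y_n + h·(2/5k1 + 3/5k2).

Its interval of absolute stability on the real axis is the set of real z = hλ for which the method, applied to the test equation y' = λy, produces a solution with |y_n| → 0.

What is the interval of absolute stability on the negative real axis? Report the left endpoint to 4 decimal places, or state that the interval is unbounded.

(-5.0000, 0).

Set f=λy, z=hλ:
  k1=λy_n ⇒ h·k1=z·y_n;  k2=λ(1+1/3z)y_n ⇒ h·k2=z(1+1/3z)y_n
  y_{n+1}/y_n = 1 + 2/5z + 3/5z(1+1/3z) = 1 + z + 1/5z²
  Hence R(z) = 1 + z + 1/5z².

Boundary: |R(x)|=1, x<0.
x=-1.58: |R|=0.0807
R=1: x+1/5x²=0 ⇒ x=−5=-5.0000; min R=1−1/(4·1/5)=-0.2500>−1
Confirm numerically:
  x=-3.429: |R|=0.07739 <1
  x=-3.246: |R|=0.13870 <1
  x=-2.114: |R|=0.22020 <1
  x=-5.558: |R|=1.62027 >1
  x=-5.338: |R|=1.36085 >1
  x=-5.277: |R|=1.29235 >1
Stable set (-5.0000, 0).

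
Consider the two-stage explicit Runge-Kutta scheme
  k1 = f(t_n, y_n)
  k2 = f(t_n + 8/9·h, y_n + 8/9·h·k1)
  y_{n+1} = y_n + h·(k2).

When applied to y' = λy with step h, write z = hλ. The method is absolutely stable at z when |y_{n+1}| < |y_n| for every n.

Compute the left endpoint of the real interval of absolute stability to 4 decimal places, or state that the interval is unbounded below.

Set f=λy, z=hλ:
  k1=λy_n ⇒ h·k1=z·y_n;  k2=λ(1+8/9z)y_n ⇒ h·k2=z(1+8/9z)y_n
  y_{n+1}/y_n = 1 + z(1+8/9z) = 1 + z + 8/9z²
  so R(z) = 1 + z + 8/9z².

Need |R(x)|<1, x<0.
x=-1.2: |R|=1.0800
R=1: x+8/9x²=0 ⇒ x=−9/8=-1.1250; min R=1−1/(4·8/9)=0.7188>−1
Confirm numerically:
  x=-0.858: |R|=0.79637 <1
  x=-0.816: |R|=0.77587 <1
  x=-0.702: |R|=0.73605 <1
  x=-0.654: |R|=0.72619 <1
  x=-1.400: |R|=1.34222 >1
  x=-1.352: |R|=1.27280 >1
Stable set (-1.1250, 0).

left endpoint -1.1250.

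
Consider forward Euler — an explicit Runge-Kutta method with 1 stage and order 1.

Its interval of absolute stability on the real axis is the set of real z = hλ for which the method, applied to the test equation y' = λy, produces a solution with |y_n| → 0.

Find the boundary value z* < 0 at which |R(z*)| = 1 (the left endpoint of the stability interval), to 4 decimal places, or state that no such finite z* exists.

Test eqn y'=λy, z=hλ:
  order 1, 1-stage ⇒ R(z)=1+z
  (e.g. R(-1.25)=-0.25000, |R|=0.25000)

Find x<0 with |R(x)|<1.
x=-1.25: |R|=0.2500
|R(-1.72)|=0.7200 |R(-1.4)|=0.4000 |R(-0.56)|=0.4400
Bisect:
  x_lo=-2.8703 |R|=1.8703  x_hi=-0.1690 |R|=0.8310
  mid=-1.51969 |R|=0.51969 →hi
  mid=-2.19501 |R|=1.19501 →lo
  mid=-1.85735 |R|=0.85735 →hi
  mid=-2.02618 |R|=1.02618 →lo
  mid=-1.94177 |R|=0.94177 →hi
  mid=-1.98397 |R|=0.98397 →hi
  mid=-2.00508 |R|=1.00508 →lo
  mid=-1.99453 |R|=0.99453 →hi
  ...
  [-2.00013,-1.99997] ⇒ x*=-2.0000
Interval (-2.0000, 0).

z* = -2.0000.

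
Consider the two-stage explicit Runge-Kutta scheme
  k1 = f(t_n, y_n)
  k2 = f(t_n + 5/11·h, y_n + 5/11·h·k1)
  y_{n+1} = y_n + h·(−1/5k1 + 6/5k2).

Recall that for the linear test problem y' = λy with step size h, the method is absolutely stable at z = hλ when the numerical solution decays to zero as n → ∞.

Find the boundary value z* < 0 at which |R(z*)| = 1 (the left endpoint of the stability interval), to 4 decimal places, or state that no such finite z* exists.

With y'=λy (z=hλ):
  k1=λy_n ⇒ h·k1=z·y_n;  k2=λ(1+5/11z)y_n ⇒ h·k2=z(1+5/11z)y_n
  y_{n+1}/y_n = 1 − 1/5z + 6/5z(1+5/11z) = 1 + z + 6/11z²
  ⇒ R(z) = 1 + z + 6/11z².

Find x<0 with |R(x)|<1.
x=-1.3: |R|=0.6218
R=1: x+6/11x²=0 ⇒ x=−11/6=-1.8333; min R=1−1/(4·6/11)=0.5417>−1
Confirm numerically:
  x=-1.064: |R|=0.55351 <1
  x=-0.921: |R|=0.54168 <1
  x=-0.809: |R|=0.54799 <1
  x=-2.110: |R|=1.31842 >1
  x=-2.050: |R|=1.24227 >1
Interval (-1.8333, 0).

z* = -1.8333.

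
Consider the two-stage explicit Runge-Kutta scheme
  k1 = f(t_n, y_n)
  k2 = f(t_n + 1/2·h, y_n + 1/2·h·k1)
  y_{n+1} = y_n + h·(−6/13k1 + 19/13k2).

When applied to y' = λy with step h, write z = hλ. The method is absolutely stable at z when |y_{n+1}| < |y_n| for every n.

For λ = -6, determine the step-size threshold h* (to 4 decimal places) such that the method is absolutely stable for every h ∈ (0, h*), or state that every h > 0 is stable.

On y'=λy, z=hλ:
  k1=λy_n ⇒ h·k1=z·y_n;  k2=λ(1+1/2z)y_n ⇒ h·k2=z(1+1/2z)y_n
  y_{n+1}/y_n = 1 − 6/13z + 19/13z(1+1/2z) = 1 + z + 19/26z²
  so R(z) = 1 + z + 19/26z².

Boundary: |R(x)|=1, x<0.
x=-1.03: |R|=0.7453
R=1: x+19/26x²=0 ⇒ x=−26/19=-1.3684; min R=1−1/(4·19/26)=0.6579>−1
Confirm numerically:
  x=-1.234: |R|=0.87878 <1
  x=-1.119: |R|=0.79604 <1
  x=-1.049: |R|=0.75514 <1
  x=-1.950: |R|=1.82875 >1
  x=-1.834: |R|=1.62398 >1
Stable set (-1.3684, 0).

(-1.3684,0); λ=-6 ⇒ h* = (26/19)/6 = 0.2281.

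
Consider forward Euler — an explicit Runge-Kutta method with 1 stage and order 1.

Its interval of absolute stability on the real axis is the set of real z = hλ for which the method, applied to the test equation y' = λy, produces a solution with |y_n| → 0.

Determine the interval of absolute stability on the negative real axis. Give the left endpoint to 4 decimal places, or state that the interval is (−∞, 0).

Set f=λy, z=hλ:
  order 1, 1-stage ⇒ R(z)=1+z
  (e.g. R(-1.44)=-0.44000, |R|=0.44000)

Find x<0 with |R(x)|<1.
x=-1.44: |R|=0.4400
|R(-2.22)|=1.2200 |R(-2.06)|=1.0600 |R(-1.84)|=0.8400
Bisect:
  x_lo=-2.5493 |R|=1.5493  x_hi=-0.3122 |R|=0.6878
  mid=-1.43074 |R|=0.43074 →hi
  mid=-1.99000 |R|=0.99000 →hi
  mid=-2.26963 |R|=1.26963 →lo
  mid=-2.12981 |R|=1.12981 →lo
  mid=-2.05991 |R|=1.05991 →lo
  mid=-2.02495 |R|=1.02495 →lo
  mid=-2.00748 |R|=1.00748 →lo
  mid=-1.99874 |R|=0.99874 →hi
  ...
  [-2.00010,-1.99997] ⇒ x*=-2.0000
Interval (-2.0000, 0).

(-2.0000, 0).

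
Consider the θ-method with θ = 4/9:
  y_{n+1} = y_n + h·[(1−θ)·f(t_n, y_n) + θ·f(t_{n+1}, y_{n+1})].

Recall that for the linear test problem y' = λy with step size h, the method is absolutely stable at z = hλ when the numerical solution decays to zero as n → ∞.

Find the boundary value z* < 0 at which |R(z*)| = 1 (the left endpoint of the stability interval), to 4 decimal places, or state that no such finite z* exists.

Set f=λy, z=hλ:
  y_{n+1} = y_n + z·[5/9·y_n + 4/9·y_{n+1}] ⇒ (1 − 4/9z)y_{n+1} = (1 + 5/9z)y_n
  R(z) = (1 + 5/9z)/(1 − 4/9z).

Need |R(x)|<1, x<0.
x=-1.52: |R|=0.0928
R=−1: 1+5/9x = −1+4/9x ⇒ -1/9x=2 ⇒ x=2/(-1/9)=-18.0000
Confirm numerically:
  x=-16.003: |R|=0.97265 <1
  x=-14.214: |R|=0.94251 <1
  x=-8.029: |R|=0.75749 <1
  x=-18.528: |R|=1.00635 >1
  x=-18.409: |R|=1.00495 >1
  x=-18.057: |R|=1.00070 >1
Stable set (-18.0000, 0).

z* = -18.0000.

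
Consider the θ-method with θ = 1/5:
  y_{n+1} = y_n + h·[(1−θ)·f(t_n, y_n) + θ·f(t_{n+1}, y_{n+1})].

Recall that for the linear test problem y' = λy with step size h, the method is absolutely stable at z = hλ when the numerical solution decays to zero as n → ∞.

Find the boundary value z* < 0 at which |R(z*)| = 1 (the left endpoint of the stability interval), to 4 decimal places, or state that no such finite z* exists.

left endpoint -3.3333.

Set f=λy, z=hλ:
  y_{n+1} = y_n + z·[4/5·y_n + 1/5·y_{n+1}] ⇒ (1 − 1/5z)y_{n+1} = (1 + 4/5z)y_n
  so R(z) = (1 + 4/5z)/(1 − 1/5z).

Solve |R(x)|<1 on ℝ⁻.
x=-0.96: |R|=0.1946
R=−1: 1+4/5x = −1+1/5x ⇒ -3/5x=2 ⇒ x=2/(-3/5)=-3.3333
Confirm numerically:
  x=-3.272: |R|=0.97776 <1
  x=-2.134: |R|=0.49565 <1
  x=-2.024: |R|=0.44077 <1
  x=-3.594: |R|=1.09099 >1
  x=-3.376: |R|=1.01528 >1
Interval (-3.3333, 0).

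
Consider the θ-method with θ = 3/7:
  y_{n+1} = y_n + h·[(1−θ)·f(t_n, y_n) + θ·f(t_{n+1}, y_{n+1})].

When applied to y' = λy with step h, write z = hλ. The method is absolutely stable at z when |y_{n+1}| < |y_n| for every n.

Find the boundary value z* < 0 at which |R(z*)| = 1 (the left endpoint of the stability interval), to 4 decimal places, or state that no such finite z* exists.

Set f=λy, z=hλ:
  y_{n+1} = y_n + z·[4/7·y_n + 3/7·y_{n+1}] ⇒ (1 − 3/7z)y_{n+1} = (1 + 4/7z)y_n
  Hence R(z) = (1 + 4/7z)/(1 − 3/7z).

Find x<0 with |R(x)|<1.
x=-0.58: |R|=0.5355
R=−1: 1+4/7x = −1+3/7x ⇒ -1/7x=2 ⇒ x=2/(-1/7)=-14.0000
Confirm numerically:
  x=-11.447: |R|=0.93825 <1
  x=-9.715: |R|=0.88145 <1
  x=-9.636: |R|=0.87847 <1
  x=-9.566: |R|=0.87579 <1
  x=-14.378: |R|=1.00754 >1
  x=-14.051: |R|=1.00104 >1
Interval (-14.0000, 0).

z* = -14.0000.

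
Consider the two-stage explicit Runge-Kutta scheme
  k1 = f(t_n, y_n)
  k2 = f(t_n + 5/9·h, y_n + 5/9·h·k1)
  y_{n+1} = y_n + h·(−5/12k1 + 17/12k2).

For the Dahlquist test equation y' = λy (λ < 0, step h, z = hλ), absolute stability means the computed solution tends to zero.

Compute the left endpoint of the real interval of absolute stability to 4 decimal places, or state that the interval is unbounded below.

With y'=λy (z=hλ):
  k1=λy_n ⇒ h·k1=z·y_n;  k2=λ(1+5/9z)y_n ⇒ h·k2=z(1+5/9z)y_n
  y_{n+1}/y_n = 1 − 5/12z + 17/12z(1+5/9z) = 1 + z + 85/108z²
  R(z) = 1 + z + 85/108z².

Solve |R(x)|<1 on ℝ⁻.
x=-1.79: |R|=1.7317
R=1: x+85/108x²=0 ⇒ x=−108/85=-1.2706; min R=1−1/(4·85/108)=0.6824>−1
Confirm numerically:
  x=-1.164: |R|=0.90235 <1
  x=-1.001: |R|=0.78761 <1
  x=-0.726: |R|=0.68883 <1
  x=-1.702: |R|=1.57789 >1
  x=-1.664: |R|=1.51522 >1
  x=-1.495: |R|=1.26405 >1
Interval (-1.2706, 0).

z* = -1.2706.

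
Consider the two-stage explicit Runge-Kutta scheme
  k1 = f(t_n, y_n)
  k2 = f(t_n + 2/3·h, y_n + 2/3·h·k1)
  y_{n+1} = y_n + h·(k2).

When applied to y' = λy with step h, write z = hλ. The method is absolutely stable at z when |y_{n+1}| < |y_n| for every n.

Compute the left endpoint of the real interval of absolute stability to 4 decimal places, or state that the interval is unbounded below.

left endpoint -1.5000.

On y'=λy, z=hλ:
  k1=λy_n ⇒ h·k1=z·y_n;  k2=λ(1+2/3z)y_n ⇒ h·k2=z(1+2/3z)y_n
  y_{n+1}/y_n = 1 + z(1+2/3z) = 1 + z + 2/3z²
  R(z) = 1 + z + 2/3z².

Find x<0 with |R(x)|<1.
x=-0.37: |R|=0.7213
R=1: x+2/3x²=0 ⇒ x=−3/2=-1.5000; min R=1−1/(4·2/3)=0.6250>−1
Confirm numerically:
  x=-1.360: |R|=0.87307 <1
  x=-1.249: |R|=0.79100 <1
  x=-0.835: |R|=0.62982 <1
  x=-0.680: |R|=0.62827 <1
  x=-2.054: |R|=1.75861 >1
  x=-1.682: |R|=1.20408 >1
  x=-1.652: |R|=1.16740 >1
Stable set (-1.5000, 0).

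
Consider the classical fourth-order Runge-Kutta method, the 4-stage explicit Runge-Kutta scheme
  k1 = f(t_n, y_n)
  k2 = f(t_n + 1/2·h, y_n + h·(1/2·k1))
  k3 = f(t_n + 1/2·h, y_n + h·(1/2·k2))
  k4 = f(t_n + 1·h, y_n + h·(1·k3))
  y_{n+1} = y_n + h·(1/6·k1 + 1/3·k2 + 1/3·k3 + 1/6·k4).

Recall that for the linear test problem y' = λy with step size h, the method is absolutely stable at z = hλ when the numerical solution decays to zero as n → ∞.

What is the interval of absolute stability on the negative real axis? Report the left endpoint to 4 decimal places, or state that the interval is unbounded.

z∈(-2.7853,0).

With y'=λy (z=hλ):
  order 4, 4-stage ⇒ R(z)=1+z+z^2/2+z^3/6+z^4/24
  (e.g. R(-1.59)=0.27041, |R|=0.27041)

Solve |R(x)|<1 on ℝ⁻.
x=-1.59: |R|=0.2704
|R(-1.06)|=0.3559 |R(-0.77)|=0.4650 |R(-0.62)|=0.5386
Bisect:
  x_lo=-3.1365 |R|=1.6721  x_hi=-0.3347 |R|=0.7156
  mid=-1.73560 |R|=0.27728 →hi
  mid=-2.43603 |R|=0.58906 →hi
  mid=-2.78624 |R|=1.00143 →lo
  mid=-2.61114 |R|=0.76764 →hi
  mid=-2.69869 |R|=0.87709 →hi
  mid=-2.74247 |R|=0.93733 →hi
  mid=-2.76436 |R|=0.96889 →hi
  mid=-2.77530 |R|=0.98504 →hi
  mid=-2.78077 |R|=0.99320 →hi
  ...
  [-2.78539,-2.78522] ⇒ x*=-2.7853
Interval (-2.7853, 0).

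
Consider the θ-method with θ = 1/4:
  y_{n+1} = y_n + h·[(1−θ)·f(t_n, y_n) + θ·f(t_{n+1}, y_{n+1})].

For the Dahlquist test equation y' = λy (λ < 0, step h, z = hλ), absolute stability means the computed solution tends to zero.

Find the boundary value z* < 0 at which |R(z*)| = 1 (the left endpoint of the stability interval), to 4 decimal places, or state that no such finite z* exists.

With y'=λy (z=hλ):
  y_{n+1} = y_n + z·[3/4·y_n + 1/4·y_{n+1}] ⇒ (1 − 1/4z)y_{n+1} = (1 + 3/4z)y_n
  Hence R(z) = (1 + 3/4z)/(1 − 1/4z).

Need |R(x)|<1, x<0.
x=-0.65: |R|=0.4409
R=−1: 1+3/4x = −1+1/4x ⇒ -1/2x=2 ⇒ x=2/(-1/2)=-4.0000
Confirm numerically:
  x=-3.826: |R|=0.95553 <1
  x=-2.367: |R|=0.48704 <1
  x=-2.299: |R|=0.45991 <1
  x=-2.152: |R|=0.39922 <1
  x=-4.533: |R|=1.12493 >1
  x=-4.293: |R|=1.07066 >1
Stable set (-4.0000, 0).

z* = -4.0000.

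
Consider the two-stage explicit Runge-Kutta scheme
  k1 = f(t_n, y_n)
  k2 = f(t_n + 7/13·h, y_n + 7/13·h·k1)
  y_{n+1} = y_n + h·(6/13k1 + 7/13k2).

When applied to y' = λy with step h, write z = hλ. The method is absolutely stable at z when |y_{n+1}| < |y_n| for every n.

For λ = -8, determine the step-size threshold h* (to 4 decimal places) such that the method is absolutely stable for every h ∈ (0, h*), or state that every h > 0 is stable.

With y'=λy (z=hλ):
  k1=λy_n ⇒ h·k1=z·y_n;  k2=λ(1+7/13z)y_n ⇒ h·k2=z(1+7/13z)y_n
  y_{n+1}/y_n = 1 + 6/13z + 7/13z(1+7/13z) = 1 + z + 49/169z²
  R(z) = 1 + z + 49/169z².

Boundary: |R(x)|=1, x<0.
x=-0.37: |R|=0.6697
R=1: x+49/169x²=0 ⇒ x=−169/49=-3.4490; min R=1−1/(4·49/169)=0.1378>−1
Confirm numerically:
  x=-2.676: |R|=0.40026 <1
  x=-2.233: |R|=0.21273 <1
  x=-1.729: |R|=0.13776 <1
  x=-3.943: |R|=1.56478 >1
  x=-3.908: |R|=1.52011 >1
  x=-3.818: |R|=1.40850 >1
Stable set (-3.4490, 0).

(-3.4490,0); λ=-8 ⇒ h* = (169/49)/8 = 0.4311.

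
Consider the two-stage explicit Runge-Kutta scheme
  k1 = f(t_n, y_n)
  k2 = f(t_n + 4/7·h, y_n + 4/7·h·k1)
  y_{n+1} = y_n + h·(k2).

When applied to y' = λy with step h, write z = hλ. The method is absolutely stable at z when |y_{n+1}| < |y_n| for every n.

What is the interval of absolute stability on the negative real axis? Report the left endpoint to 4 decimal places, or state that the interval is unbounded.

z∈(-1.7500,0).

On y'=λy, z=hλ:
  k1=λy_n ⇒ h·k1=z·y_n;  k2=λ(1+4/7z)y_n ⇒ h·k2=z(1+4/7z)y_n
  y_{n+1}/y_n = 1 + z(1+4/7z) = 1 + z + 4/7z²
  Hence R(z) = 1 + z + 4/7z².

Need |R(x)|<1, x<0.
x=-0.51: |R|=0.6386
R=1: x+4/7x²=0 ⇒ x=−7/4=-1.7500; min R=1−1/(4·4/7)=0.5625>−1
Confirm numerically:
  x=-1.469: |R|=0.76412 <1
  x=-1.428: |R|=0.73725 <1
  x=-1.362: |R|=0.69803 <1
  x=-1.064: |R|=0.58291 <1
  x=-1.956: |R|=1.23025 >1
  x=-1.798: |R|=1.04932 >1
So |R|<1 on (-1.7500, 0).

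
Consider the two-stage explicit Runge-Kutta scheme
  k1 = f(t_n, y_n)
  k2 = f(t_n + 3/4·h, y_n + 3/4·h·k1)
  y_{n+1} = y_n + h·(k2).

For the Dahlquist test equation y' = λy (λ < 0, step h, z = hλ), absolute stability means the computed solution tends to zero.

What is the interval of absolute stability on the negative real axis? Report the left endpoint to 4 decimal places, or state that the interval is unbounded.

On y'=λy, z=hλ:
  k1=λy_n ⇒ h·k1=z·y_n;  k2=λ(1+3/4z)y_n ⇒ h·k2=z(1+3/4z)y_n
  y_{n+1}/y_n = 1 + z(1+3/4z) = 1 + z + 3/4z²
  Hence R(z) = 1 + z + 3/4z².

Boundary: |R(x)|=1, x<0.
x=-1.08: |R|=0.7948
R=1: x+3/4x²=0 ⇒ x=−4/3=-1.3333; min R=1−1/(4·3/4)=0.6667>−1
Confirm numerically:
  x=-1.238: |R|=0.91148 <1
  x=-1.001: |R|=0.75050 <1
  x=-0.887: |R|=0.70308 <1
  x=-0.613: |R|=0.66883 <1
  x=-1.787: |R|=1.60803 >1
  x=-1.735: |R|=1.52267 >1
  x=-1.651: |R|=1.39335 >1
So |R|<1 on (-1.3333, 0).

z∈(-1.3333,0).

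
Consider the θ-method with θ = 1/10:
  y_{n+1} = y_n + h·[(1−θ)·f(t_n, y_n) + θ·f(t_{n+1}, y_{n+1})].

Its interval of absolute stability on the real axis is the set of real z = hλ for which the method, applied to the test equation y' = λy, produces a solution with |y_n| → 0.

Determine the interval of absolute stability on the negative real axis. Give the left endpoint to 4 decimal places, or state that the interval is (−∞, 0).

z∈(-2.5000,0).

Set f=λy, z=hλ:
  y_{n+1} = y_n + z·[9/10·y_n + 1/10·y_{n+1}] ⇒ (1 − 1/10z)y_{n+1} = (1 + 9/10z)y_n
  ⇒ R(z) = (1 + 9/10z)/(1 − 1/10z).

Find x<0 with |R(x)|<1.
x=-0.77: |R|=0.2851
R=−1: 1+9/10x = −1+1/10x ⇒ -4/5x=2 ⇒ x=2/(-4/5)=-2.5000
Confirm numerically:
  x=-2.017: |R|=0.67846 <1
  x=-1.897: |R|=0.59452 <1
  x=-1.830: |R|=0.54691 <1
  x=-1.555: |R|=0.34574 <1
  x=-2.916: |R|=1.25766 >1
  x=-2.565: |R|=1.04138 >1
  x=-2.525: |R|=1.01597 >1
Stable set (-2.5000, 0).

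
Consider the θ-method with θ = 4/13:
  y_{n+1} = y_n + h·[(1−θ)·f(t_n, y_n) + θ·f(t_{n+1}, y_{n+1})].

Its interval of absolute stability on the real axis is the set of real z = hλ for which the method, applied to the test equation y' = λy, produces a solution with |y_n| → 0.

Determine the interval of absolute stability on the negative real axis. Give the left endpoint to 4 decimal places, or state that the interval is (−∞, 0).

z∈(-5.2000,0).

Set f=λy, z=hλ:
  y_{n+1} = y_n + z·[9/13·y_n + 4/13·y_{n+1}] ⇒ (1 − 4/13z)y_{n+1} = (1 + 9/13z)y_n
  ⇒ R(z) = (1 + 9/13z)/(1 − 4/13z).

Need |R(x)|<1, x<0.
x=-1.07: |R|=0.1950
R=−1: 1+9/13x = −1+4/13x ⇒ -5/13x=2 ⇒ x=2/(-5/13)=-5.2000
Confirm numerically:
  x=-4.276: |R|=0.84653 <1
  x=-3.035: |R|=0.56941 <1
  x=-2.234: |R|=0.32394 <1
  x=-5.690: |R|=1.06851 >1
  x=-5.467: |R|=1.03829 >1
Stable set (-5.2000, 0).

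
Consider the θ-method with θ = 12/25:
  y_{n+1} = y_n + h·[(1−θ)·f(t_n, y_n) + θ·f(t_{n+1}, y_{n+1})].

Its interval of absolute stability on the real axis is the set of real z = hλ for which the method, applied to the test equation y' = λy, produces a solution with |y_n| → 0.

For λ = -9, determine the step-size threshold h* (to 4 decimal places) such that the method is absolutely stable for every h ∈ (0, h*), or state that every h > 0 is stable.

(-50.0000,0); λ=-9 ⇒ h* = (50)/9 = 5.5556.

Set f=λy, z=hλ:
  y_{n+1} = y_n + z·[13/25·y_n + 12/25·y_{n+1}] ⇒ (1 − 12/25z)y_{n+1} = (1 + 13/25z)y_n
  Hence R(z) = (1 + 13/25z)/(1 − 12/25z).

Boundary: |R(x)|=1, x<0.
x=-1.51: |R|=0.1245
R=−1: 1+13/25x = −1+12/25x ⇒ -1/25x=2 ⇒ x=2/(-1/25)=-50.0000
Confirm numerically:
  x=-40.869: |R|=0.98228 <1
  x=-32.290: |R|=0.95706 <1
  x=-23.631: |R|=0.91455 <1
  x=-50.598: |R|=1.00095 >1
  x=-50.443: |R|=1.00070 >1
Stable set (-50.0000, 0).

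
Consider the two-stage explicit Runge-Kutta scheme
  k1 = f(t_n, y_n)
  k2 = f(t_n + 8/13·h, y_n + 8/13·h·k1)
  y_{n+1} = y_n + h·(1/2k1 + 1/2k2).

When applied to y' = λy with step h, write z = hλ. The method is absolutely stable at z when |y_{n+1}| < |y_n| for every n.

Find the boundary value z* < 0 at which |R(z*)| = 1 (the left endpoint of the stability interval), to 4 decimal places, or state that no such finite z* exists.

Set f=λy, z=hλ:
  k1=λy_n ⇒ h·k1=z·y_n;  k2=λ(1+8/13z)y_n ⇒ h·k2=z(1+8/13z)y_n
  y_{n+1}/y_n = 1 + 1/2z + 1/2z(1+8/13z) = 1 + z + 4/13z²
  R(z) = 1 + z + 4/13z².

Boundary: |R(x)|=1, x<0.
x=-1.7: |R|=0.1892
R=1: x+4/13x²=0 ⇒ x=−13/4=-3.2500; min R=1−1/(4·4/13)=0.1875>−1
Confirm numerically:
  x=-3.193: |R|=0.94400 <1
  x=-2.218: |R|=0.29570 <1
  x=-2.147: |R|=0.27134 <1
  x=-2.096: |R|=0.25576 <1
  x=-3.760: |R|=1.59003 >1
  x=-3.284: |R|=1.03436 >1
  x=-3.274: |R|=1.02418 >1
Interval (-3.2500, 0).

left endpoint -3.2500.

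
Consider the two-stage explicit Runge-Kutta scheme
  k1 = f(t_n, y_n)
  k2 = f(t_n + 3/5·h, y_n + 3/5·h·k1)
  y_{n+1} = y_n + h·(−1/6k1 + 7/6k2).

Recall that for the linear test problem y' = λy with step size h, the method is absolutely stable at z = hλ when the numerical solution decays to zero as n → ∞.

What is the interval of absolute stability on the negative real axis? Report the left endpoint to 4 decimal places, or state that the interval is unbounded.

z∈(-1.4286,0).

With y'=λy (z=hλ):
  k1=λy_n ⇒ h·k1=z·y_n;  k2=λ(1+3/5z)y_n ⇒ h·k2=z(1+3/5z)y_n
  y_{n+1}/y_n = 1 − 1/6z + 7/6z(1+3/5z) = 1 + z + 7/10z²
  so R(z) = 1 + z + 7/10z².

Find x<0 with |R(x)|<1.
x=-1.31: |R|=0.8913
R=1: x+7/10x²=0 ⇒ x=−10/7=-1.4286; min R=1−1/(4·7/10)=0.6429>−1
Confirm numerically:
  x=-1.235: |R|=0.83266 <1
  x=-0.907: |R|=0.66885 <1
  x=-0.786: |R|=0.64646 <1
  x=-0.711: |R|=0.64286 <1
  x=-1.745: |R|=1.38652 >1
  x=-1.631: |R|=1.23111 >1
Stable set (-1.4286, 0).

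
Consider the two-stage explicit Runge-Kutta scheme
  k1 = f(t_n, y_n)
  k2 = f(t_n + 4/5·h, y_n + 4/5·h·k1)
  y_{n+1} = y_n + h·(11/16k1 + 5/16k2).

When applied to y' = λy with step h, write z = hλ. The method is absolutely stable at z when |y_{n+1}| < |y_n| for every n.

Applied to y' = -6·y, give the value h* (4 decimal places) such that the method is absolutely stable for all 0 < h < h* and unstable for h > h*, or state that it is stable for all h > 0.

With y'=λy (z=hλ):
  k1=λy_n ⇒ h·k1=z·y_n;  k2=λ(1+4/5z)y_n ⇒ h·k2=z(1+4/5z)y_n
  y_{n+1}/y_n = 1 + 11/16z + 5/16z(1+4/5z) = 1 + z + 1/4z²
  ⇒ R(z) = 1 + z + 1/4z².

Find x<0 with |R(x)|<1.
x=-1.07: |R|=0.2162
R=1: x+1/4x²=0 ⇒ x=−4=-4.0000; min R=1−1/(4·1/4)=0.0000>−1
Confirm numerically:
  x=-3.929: |R|=0.93026 <1
  x=-3.186: |R|=0.35165 <1
  x=-3.008: |R|=0.25402 <1
  x=-4.403: |R|=1.44360 >1
  x=-4.155: |R|=1.16101 >1
  x=-4.136: |R|=1.14062 >1
Interval (-4.0000, 0).

(-4.0000,0); λ=-6 ⇒ h* = (4)/6 = 0.6667.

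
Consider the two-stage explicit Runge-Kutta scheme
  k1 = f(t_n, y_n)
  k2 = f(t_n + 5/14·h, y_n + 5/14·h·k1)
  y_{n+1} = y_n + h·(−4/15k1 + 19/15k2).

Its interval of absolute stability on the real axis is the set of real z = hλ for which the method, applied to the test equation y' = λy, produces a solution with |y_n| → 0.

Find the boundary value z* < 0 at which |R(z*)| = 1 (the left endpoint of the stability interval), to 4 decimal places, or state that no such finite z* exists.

z* = -2.2105.

On y'=λy, z=hλ:
  k1=λy_n ⇒ h·k1=z·y_n;  k2=λ(1+5/14z)y_n ⇒ h·k2=z(1+5/14z)y_n
  y_{n+1}/y_n = 1 − 4/15z + 19/15z(1+5/14z) = 1 + z + 19/42z²
  Hence R(z) = 1 + z + 19/42z².

Find x<0 with |R(x)|<1.
x=-1: |R|=0.4524
R=1: x+19/42x²=0 ⇒ x=−42/19=-2.2105; min R=1−1/(4·19/42)=0.4474>−1
Confirm numerically:
  x=-1.946: |R|=0.76713 <1
  x=-1.724: |R|=0.62056 <1
  x=-1.524: |R|=0.52669 <1
  x=-1.167: |R|=0.44909 <1
  x=-2.781: |R|=1.71770 >1
  x=-2.632: |R|=1.50183 >1
Interval (-2.2105, 0).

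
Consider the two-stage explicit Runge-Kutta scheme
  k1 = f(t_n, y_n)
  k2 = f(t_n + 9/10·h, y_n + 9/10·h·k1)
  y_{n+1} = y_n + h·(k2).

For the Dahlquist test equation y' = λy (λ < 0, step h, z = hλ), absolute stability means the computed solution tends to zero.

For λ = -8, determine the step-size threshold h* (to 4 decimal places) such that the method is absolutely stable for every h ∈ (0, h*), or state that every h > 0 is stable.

On y'=λy, z=hλ:
  k1=λy_n ⇒ h·k1=z·y_n;  k2=λ(1+9/10z)y_n ⇒ h·k2=z(1+9/10z)y_n
  y_{n+1}/y_n = 1 + z(1+9/10z) = 1 + z + 9/10z²
  ⇒ R(z) = 1 + z + 9/10z².

Find x<0 with |R(x)|<1.
x=-1.36: |R|=1.3046
R=1: x+9/10x²=0 ⇒ x=−10/9=-1.1111; min R=1−1/(4·9/10)=0.7222>−1
Confirm numerically:
  x=-0.948: |R|=0.86083 <1
  x=-0.740: |R|=0.75284 <1
  x=-0.739: |R|=0.75251 <1
  x=-0.562: |R|=0.72226 <1
  x=-1.592: |R|=1.68902 >1
  x=-1.451: |R|=1.44386 >1
Interval (-1.1111, 0).

(-1.1111,0); λ=-8 ⇒ h* = (10/9)/8 = 0.1389.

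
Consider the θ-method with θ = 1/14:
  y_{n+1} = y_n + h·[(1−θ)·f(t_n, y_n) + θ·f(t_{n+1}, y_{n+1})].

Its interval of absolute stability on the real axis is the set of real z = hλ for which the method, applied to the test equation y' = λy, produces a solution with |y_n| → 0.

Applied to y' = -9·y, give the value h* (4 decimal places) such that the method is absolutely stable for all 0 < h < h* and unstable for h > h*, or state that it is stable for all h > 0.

(-2.3333,0); λ=-9 ⇒ h* = (7/3)/9 = 0.2593.

Set f=λy, z=hλ:
  y_{n+1} = y_n + z·[13/14·y_n + 1/14·y_{n+1}] ⇒ (1 − 1/14z)y_{n+1} = (1 + 13/14z)y_n
  Hence R(z) = (1 + 13/14z)/(1 − 1/14z).

Find x<0 with |R(x)|<1.
x=-0.37: |R|=0.6395
R=−1: 1+13/14x = −1+1/14x ⇒ -6/7x=2 ⇒ x=2/(-6/7)=-2.3333
Confirm numerically:
  x=-1.474: |R|=0.33359 <1
  x=-1.072: |R|=0.00425 <1
  x=-1.046: |R|=0.02672 <1
  x=-1.030: |R|=0.04059 <1
  x=-2.901: |R|=1.40305 >1
  x=-2.446: |R|=1.08221 >1
So |R|<1 on (-2.3333, 0).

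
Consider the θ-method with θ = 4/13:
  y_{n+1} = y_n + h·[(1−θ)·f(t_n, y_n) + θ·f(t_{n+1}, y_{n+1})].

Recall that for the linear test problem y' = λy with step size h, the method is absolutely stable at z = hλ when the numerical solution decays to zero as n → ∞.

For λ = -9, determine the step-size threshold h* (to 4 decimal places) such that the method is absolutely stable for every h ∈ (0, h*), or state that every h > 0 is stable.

(-5.2000,0); λ=-9 ⇒ h* = (26/5)/9 = 0.5778.

With y'=λy (z=hλ):
  y_{n+1} = y_n + z·[9/13·y_n + 4/13·y_{n+1}] ⇒ (1 − 4/13z)y_{n+1} = (1 + 9/13z)y_n
  ⇒ R(z) = (1 + 9/13z)/(1 − 4/13z).

Find x<0 with |R(x)|<1.
x=-0.97: |R|=0.2530
R=−1: 1+9/13x = −1+4/13x ⇒ -5/13x=2 ⇒ x=2/(-5/13)=-5.2000
Confirm numerically:
  x=-3.718: |R|=0.73414 <1
  x=-2.570: |R|=0.43514 <1
  x=-2.220: |R|=0.31901 <1
  x=-5.489: |R|=1.04134 >1
  x=-5.404: |R|=1.02947 >1
Interval (-5.2000, 0).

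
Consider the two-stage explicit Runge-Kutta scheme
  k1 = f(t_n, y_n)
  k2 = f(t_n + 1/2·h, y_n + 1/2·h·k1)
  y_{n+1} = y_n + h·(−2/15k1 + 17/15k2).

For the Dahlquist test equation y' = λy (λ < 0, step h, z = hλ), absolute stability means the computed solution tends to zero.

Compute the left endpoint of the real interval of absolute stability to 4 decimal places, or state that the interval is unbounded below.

left endpoint -1.7647.

On y'=λy, z=hλ:
  k1=λy_n ⇒ h·k1=z·y_n;  k2=λ(1+1/2z)y_n ⇒ h·k2=z(1+1/2z)y_n
  y_{n+1}/y_n = 1 − 2/15z + 17/15z(1+1/2z) = 1 + z + 17/30z²
  so R(z) = 1 + z + 17/30z².

Boundary: |R(x)|=1, x<0.
x=-0.55: |R|=0.6214
R=1: x+17/30x²=0 ⇒ x=−30/17=-1.7647; min R=1−1/(4·17/30)=0.5588>−1
Confirm numerically:
  x=-1.380: |R|=0.69916 <1
  x=-1.352: |R|=0.68381 <1
  x=-1.056: |R|=0.57591 <1
  x=-1.025: |R|=0.57035 <1
  x=-2.108: |R|=1.41008 >1
  x=-1.894: |R|=1.13877 >1
Interval (-1.7647, 0).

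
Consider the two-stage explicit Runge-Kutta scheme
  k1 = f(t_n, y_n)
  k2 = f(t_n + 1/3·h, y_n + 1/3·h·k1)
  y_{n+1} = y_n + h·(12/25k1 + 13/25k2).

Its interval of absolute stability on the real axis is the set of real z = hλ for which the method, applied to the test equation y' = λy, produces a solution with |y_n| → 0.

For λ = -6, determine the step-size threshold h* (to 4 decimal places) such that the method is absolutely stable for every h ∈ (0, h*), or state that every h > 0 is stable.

(-5.7692,0); λ=-6 ⇒ h* = (75/13)/6 = 0.9615.

Set f=λy, z=hλ:
  k1=λy_n ⇒ h·k1=z·y_n;  k2=λ(1+1/3z)y_n ⇒ h·k2=z(1+1/3z)y_n
  y_{n+1}/y_n = 1 + 12/25z + 13/25z(1+1/3z) = 1 + z + 13/75z²
  ⇒ R(z) = 1 + z + 13/75z².

Need |R(x)|<1, x<0.
x=-1.11: |R|=0.1036
R=1: x+13/75x²=0 ⇒ x=−75/13=-5.7692; min R=1−1/(4·13/75)=-0.4423>−1
Confirm numerically:
  x=-4.258: |R|=0.11537 <1
  x=-4.153: |R|=0.16345 <1
  x=-3.731: |R|=0.31814 <1
  x=-3.635: |R|=0.34471 <1
  x=-6.343: |R|=1.63083 >1
  x=-6.265: |R|=1.53837 >1
  x=-6.145: |R|=1.40024 >1
Stable set (-5.7692, 0).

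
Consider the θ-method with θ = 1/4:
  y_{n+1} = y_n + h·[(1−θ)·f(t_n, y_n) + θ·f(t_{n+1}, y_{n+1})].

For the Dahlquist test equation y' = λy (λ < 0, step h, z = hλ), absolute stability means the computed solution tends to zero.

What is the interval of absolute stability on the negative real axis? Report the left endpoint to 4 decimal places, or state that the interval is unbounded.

On y'=λy, z=hλ:
  y_{n+1} = y_n + z·[3/4·y_n + 1/4·y_{n+1}] ⇒ (1 − 1/4z)y_{n+1} = (1 + 3/4z)y_n
  ⇒ R(z) = (1 + 3/4z)/(1 − 1/4z).

Solve |R(x)|<1 on ℝ⁻.
x=-0.36: |R|=0.6697
R=−1: 1+3/4x = −1+1/4x ⇒ -1/2x=2 ⇒ x=2/(-1/2)=-4.0000
Confirm numerically:
  x=-3.904: |R|=0.97571 <1
  x=-3.044: |R|=0.72856 <1
  x=-1.916: |R|=0.29547 <1
  x=-1.685: |R|=0.18558 <1
  x=-4.245: |R|=1.05943 >1
  x=-4.201: |R|=1.04902 >1
Stable set (-4.0000, 0).

(-4.0000, 0).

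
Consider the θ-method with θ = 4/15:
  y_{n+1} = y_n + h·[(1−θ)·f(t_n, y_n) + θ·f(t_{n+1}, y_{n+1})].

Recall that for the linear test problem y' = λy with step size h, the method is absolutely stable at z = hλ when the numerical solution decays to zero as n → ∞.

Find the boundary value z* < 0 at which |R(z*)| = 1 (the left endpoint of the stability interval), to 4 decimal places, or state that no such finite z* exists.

left endpoint -4.2857.

On y'=λy, z=hλ:
  y_{n+1} = y_n + z·[11/15·y_n + 4/15·y_{n+1}] ⇒ (1 − 4/15z)y_{n+1} = (1 + 11/15z)y_n
  Hence R(z) = (1 + 11/15z)/(1 − 4/15z).

Solve |R(x)|<1 on ℝ⁻.
x=-1.73: |R|=0.1839
R=−1: 1+11/15x = −1+4/15x ⇒ -7/15x=2 ⇒ x=2/(-7/15)=-4.2857
Confirm numerically:
  x=-3.807: |R|=0.88914 <1
  x=-3.321: |R|=0.76124 <1
  x=-3.229: |R|=0.73503 <1
  x=-1.856: |R|=0.24153 <1
  x=-4.837: |R|=1.11235 >1
  x=-4.682: |R|=1.08225 >1
  x=-4.568: |R|=1.05939 >1
So |R|<1 on (-4.2857, 0).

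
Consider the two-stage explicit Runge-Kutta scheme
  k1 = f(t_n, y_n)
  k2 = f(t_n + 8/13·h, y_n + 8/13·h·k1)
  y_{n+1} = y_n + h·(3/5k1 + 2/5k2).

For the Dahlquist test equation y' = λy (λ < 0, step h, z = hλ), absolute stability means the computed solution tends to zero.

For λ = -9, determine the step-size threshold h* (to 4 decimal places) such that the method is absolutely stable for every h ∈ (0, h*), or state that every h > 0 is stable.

On y'=λy, z=hλ:
  k1=λy_n ⇒ h·k1=z·y_n;  k2=λ(1+8/13z)y_n ⇒ h·k2=z(1+8/13z)y_n
  y_{n+1}/y_n = 1 + 3/5z + 2/5z(1+8/13z) = 1 + z + 16/65z²
  R(z) = 1 + z + 16/65z².

Solve |R(x)|<1 on ℝ⁻.
x=-1.55: |R|=0.0414
R=1: x+16/65x²=0 ⇒ x=−65/16=-4.0625; min R=1−1/(4·16/65)=-0.0156>−1
Confirm numerically:
  x=-3.921: |R|=0.86343 <1
  x=-3.718: |R|=0.68471 <1
  x=-2.938: |R|=0.18676 <1
  x=-1.984: |R|=0.01508 <1
  x=-4.633: |R|=1.65062 >1
  x=-4.147: |R|=1.08626 >1
  x=-4.091: |R|=1.02870 >1
Stable set (-4.0625, 0).

(-4.0625,0); λ=-9 ⇒ h* = (65/16)/9 = 0.4514.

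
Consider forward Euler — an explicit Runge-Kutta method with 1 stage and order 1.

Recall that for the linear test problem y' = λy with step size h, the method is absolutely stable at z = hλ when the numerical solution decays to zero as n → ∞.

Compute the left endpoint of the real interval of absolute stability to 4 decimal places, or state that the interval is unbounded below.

z* = -2.0000.

Set f=λy, z=hλ:
  order 1, 1-stage ⇒ R(z)=1+z
  (e.g. R(-0.89)=0.11000, |R|=0.11000)

Solve |R(x)|<1 on ℝ⁻.
x=-0.89: |R|=0.1100
|R(-2.03)|=1.0300 |R(-0.79)|=0.2100 |R(-0.67)|=0.3300
Bisect:
  x_lo=-2.6464 |R|=1.6464  x_hi=-0.1540 |R|=0.8460
  mid=-1.40017 |R|=0.40017 →hi
  mid=-2.02327 |R|=1.02327 →lo
  mid=-1.71172 |R|=0.71172 →hi
  mid=-1.86749 |R|=0.86749 →hi
  mid=-1.94538 |R|=0.94538 →hi
  mid=-1.98432 |R|=0.98432 →hi
  mid=-2.00379 |R|=1.00379 →lo
  ...
  [-2.00014,-1.99999] ⇒ x*=-2.0000
So |R|<1 on (-2.0000, 0).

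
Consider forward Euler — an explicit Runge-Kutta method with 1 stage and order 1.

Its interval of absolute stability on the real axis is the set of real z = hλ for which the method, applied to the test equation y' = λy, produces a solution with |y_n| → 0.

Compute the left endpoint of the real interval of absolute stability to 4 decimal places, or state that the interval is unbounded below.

z* = -2.0000.

Test eqn y'=λy, z=hλ:
  order 1, 1-stage ⇒ R(z)=1+z
  (e.g. R(-0.35)=0.65000, |R|=0.65000)

Need |R(x)|<1, x<0.
x=-0.35: |R|=0.6500
|R(-1.43)|=0.4300 |R(-1.32)|=0.3200 |R(-1.1)|=0.1000
Bisect:
  x_lo=-2.7108 |R|=1.7108  x_hi=-0.2295 |R|=0.7705
  mid=-1.47015 |R|=0.47015 →hi
  mid=-2.09049 |R|=1.09049 →lo
  mid=-1.78032 |R|=0.78032 →hi
  mid=-1.93540 |R|=0.93540 →hi
  mid=-2.01295 |R|=1.01295 →lo
  mid=-1.97418 |R|=0.97418 →hi
  mid=-1.99356 |R|=0.99356 →hi
  mid=-2.00325 |R|=1.00325 →lo
  ...
  [-2.00007,-1.99992] ⇒ x*=-2.0000
Stable set (-2.0000, 0).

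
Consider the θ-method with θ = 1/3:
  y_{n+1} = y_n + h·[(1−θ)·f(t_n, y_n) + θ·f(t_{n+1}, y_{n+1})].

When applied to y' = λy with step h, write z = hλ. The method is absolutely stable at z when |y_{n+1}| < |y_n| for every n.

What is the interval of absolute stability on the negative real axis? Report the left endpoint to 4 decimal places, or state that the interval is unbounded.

z∈(-6.0000,0).

With y'=λy (z=hλ):
  y_{n+1} = y_n + z·[2/3·y_n + 1/3·y_{n+1}] ⇒ (1 − 1/3z)y_{n+1} = (1 + 2/3z)y_n
  R(z) = (1 + 2/3z)/(1 − 1/3z).

Boundary: |R(x)|=1, x<0.
x=-0.91: |R|=0.3018
R=−1: 1+2/3x = −1+1/3x ⇒ -1/3x=2 ⇒ x=2/(-1/3)=-6.0000
Confirm numerically:
  x=-4.776: |R|=0.84259 <1
  x=-4.503: |R|=0.80048 <1
  x=-4.069: |R|=0.72684 <1
  x=-2.422: |R|=0.34010 <1
  x=-6.593: |R|=1.06182 >1
  x=-6.560: |R|=1.05858 >1
Stable set (-6.0000, 0).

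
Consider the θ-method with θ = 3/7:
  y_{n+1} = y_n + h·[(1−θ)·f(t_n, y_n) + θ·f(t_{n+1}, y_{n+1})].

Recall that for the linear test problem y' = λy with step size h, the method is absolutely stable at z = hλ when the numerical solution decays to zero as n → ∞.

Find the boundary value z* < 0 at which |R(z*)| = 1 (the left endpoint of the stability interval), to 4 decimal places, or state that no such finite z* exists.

z* = -14.0000.

With y'=λy (z=hλ):
  y_{n+1} = y_n + z·[4/7·y_n + 3/7·y_{n+1}] ⇒ (1 − 3/7z)y_{n+1} = (1 + 4/7z)y_n
  so R(z) = (1 + 4/7z)/(1 − 3/7z).

Boundary: |R(x)|=1, x<0.
x=-0.66: |R|=0.4855
R=−1: 1+4/7x = −1+3/7x ⇒ -1/7x=2 ⇒ x=2/(-1/7)=-14.0000
Confirm numerically:
  x=-13.426: |R|=0.98786 <1
  x=-8.809: |R|=0.84471 <1
  x=-7.847: |R|=0.79853 <1
  x=-14.567: |R|=1.01118 >1
  x=-14.172: |R|=1.00347 >1
Stable set (-14.0000, 0).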